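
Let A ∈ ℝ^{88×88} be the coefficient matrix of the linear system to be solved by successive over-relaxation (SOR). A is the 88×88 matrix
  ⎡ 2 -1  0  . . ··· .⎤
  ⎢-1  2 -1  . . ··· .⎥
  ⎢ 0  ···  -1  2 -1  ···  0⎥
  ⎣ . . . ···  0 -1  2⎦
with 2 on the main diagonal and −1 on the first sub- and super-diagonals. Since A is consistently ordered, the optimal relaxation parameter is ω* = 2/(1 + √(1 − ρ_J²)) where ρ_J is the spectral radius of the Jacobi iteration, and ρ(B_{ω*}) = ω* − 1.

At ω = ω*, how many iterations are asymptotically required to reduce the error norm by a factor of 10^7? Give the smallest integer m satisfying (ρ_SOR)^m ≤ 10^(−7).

B_J for the 88×88 system has eigenvalues cos(kπ/89); ρ_J = cos(π/89) = 0.9993771.
√(1−ρ_J²) = |sin(π/89)| = 0.0352915
ω* = 2/(1+0.0352915) = 1.9318231
At ω = 1.9318231 every |λ(B_ω)| = ω−1, so ρ_SOR = 0.9318231.
(0.9318231)^m ≤ 10^{−7}  ⇒  m·ln(0.9318231) ≤ −7·ln10  ⇒  m ≥ 228.262  ⇒  m = 229

m = 229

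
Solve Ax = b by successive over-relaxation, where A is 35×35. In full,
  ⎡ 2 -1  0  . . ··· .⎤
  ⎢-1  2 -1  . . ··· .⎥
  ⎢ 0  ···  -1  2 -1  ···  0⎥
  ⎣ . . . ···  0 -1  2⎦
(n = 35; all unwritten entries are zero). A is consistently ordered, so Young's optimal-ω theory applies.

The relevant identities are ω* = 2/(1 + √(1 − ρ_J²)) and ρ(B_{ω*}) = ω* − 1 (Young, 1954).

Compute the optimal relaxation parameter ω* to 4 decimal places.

½·tridiag(1,0,1) at n=35: λ_k = cos(kπ/36); max |λ| at k=1 ⇒ ρ_J = cos(π/36) ≈ 0.9962.
√(1−ρ_J²) = |sin(π/36)| = 0.08716
ω* = 2/(1+0.08716) = 1.8397
and ρ(B_{ω*}) = 1.8397 − 1 = 0.8397.

ω* = 1.8397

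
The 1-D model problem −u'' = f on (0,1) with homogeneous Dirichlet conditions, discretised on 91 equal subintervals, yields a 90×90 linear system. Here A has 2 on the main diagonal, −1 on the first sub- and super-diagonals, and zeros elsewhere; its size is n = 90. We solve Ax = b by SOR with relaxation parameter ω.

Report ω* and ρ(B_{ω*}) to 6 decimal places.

ω* = 1.933271, ρ_SOR = 0.933271

[ρ_J] n=90: ρ(B_J) = cos(π/(n+1)) = cos(π/91) = 0.999404.
root = sin(π/91) = 0.0345161  (since 1−cos² = sin²).
[ω*] 2 ÷ (1 + 0.0345161) = 2 ÷ 1.0345161 = 1.933271.
At ω = 1.933271 every |λ(B_ω)| = ω−1, so ρ_SOR = 0.933271.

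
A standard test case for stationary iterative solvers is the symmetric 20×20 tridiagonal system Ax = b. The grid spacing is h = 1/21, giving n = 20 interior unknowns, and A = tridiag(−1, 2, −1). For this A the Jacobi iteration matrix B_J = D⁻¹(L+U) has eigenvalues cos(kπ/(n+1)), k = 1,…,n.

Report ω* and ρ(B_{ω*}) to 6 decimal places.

ω* = 1.740580, ρ_SOR = 0.740580

B_J for the 20×20 system has eigenvalues cos(kπ/21); ρ_J = cos(π/21) = 0.988831.
root = sin(π/21) = 0.1490423  (since 1−cos² = sin²).
So ω* = 2/1.1490423 = 1.740580 (Young).
and ρ(B_{ω*}) = 1.740580 − 1 = 0.740580.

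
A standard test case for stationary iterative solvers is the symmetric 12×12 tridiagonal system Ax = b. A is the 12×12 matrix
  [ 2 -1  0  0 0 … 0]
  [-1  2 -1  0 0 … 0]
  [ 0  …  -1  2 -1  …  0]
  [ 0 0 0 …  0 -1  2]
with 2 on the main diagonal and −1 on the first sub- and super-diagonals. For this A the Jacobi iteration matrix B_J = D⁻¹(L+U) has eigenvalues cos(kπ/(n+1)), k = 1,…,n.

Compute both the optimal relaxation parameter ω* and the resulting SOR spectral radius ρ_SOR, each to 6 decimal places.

n=12: λ(B_J) = 1 − λ(A)/2 = cos(kπ/13); k=1 gives ρ_J = 0.970942.
√(1−ρ_J²) simplifies to sin(π/13) = 0.2393157.
ω* = 2/(1+0.2393157) = 1.613794
At ω = 1.613794 every |λ(B_ω)| = ω−1, so ρ_SOR = 0.613794.

ω* = 1.613794, ρ_SOR = 0.613794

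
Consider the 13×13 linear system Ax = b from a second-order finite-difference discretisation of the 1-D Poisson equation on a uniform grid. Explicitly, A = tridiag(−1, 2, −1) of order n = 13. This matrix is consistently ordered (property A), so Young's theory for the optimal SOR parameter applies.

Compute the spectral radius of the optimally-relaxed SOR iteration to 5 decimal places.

½·tridiag(1,0,1) at n=13: λ_k = cos(kπ/14); max |λ| at k=1 ⇒ ρ_J = cos(π/14) ≈ 0.97493.
√(1 − cos²(π/14)) = sin(π/14) ≈ 0.222521.
[ω*] 2 ÷ (1 + 0.222521) = 2 ÷ 1.222521 = 1.63596.
At ω = 1.63596 every |λ(B_ω)| = ω−1, so ρ_SOR = 0.63596.

ρ_SOR = 0.63596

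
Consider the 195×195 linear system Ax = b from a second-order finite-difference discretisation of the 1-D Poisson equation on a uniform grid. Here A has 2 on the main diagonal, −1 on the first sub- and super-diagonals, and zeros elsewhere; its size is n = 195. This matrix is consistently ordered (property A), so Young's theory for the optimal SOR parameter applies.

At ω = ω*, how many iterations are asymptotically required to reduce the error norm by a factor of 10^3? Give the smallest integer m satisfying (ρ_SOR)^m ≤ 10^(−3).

spectrum of D⁻¹(L+U) = {cos(kπ/196) : 1≤k≤195}; ρ_J = cos(π/196) = 0.9998715.
root = sin(π/196) = 0.0160278  (since 1−cos² = sin²).
ω* = 2/(1+0.0160278) = 1.9684501
Hence ρ(B_{ω*}) = 1.9684501 − 1 = 0.9684501.
ρ_SOR^m ≤ 10^(−3) ⇔ m ≥ 3·ln10/(−ln 0.9684501) = 6.90776/0.0320583 = 215.475; m = ⌈215.475⌉ = 216.

m = 216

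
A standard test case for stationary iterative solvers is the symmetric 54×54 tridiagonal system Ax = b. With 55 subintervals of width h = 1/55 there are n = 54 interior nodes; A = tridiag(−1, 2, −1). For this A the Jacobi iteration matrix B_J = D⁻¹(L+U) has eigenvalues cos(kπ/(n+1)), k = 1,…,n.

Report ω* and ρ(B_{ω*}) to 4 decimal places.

ρ_J = max_k |cos(kπ/55)| = cos(π/55) = 0.9984
√(1 − cos²(π/55)) = sin(π/55) ≈ 0.05709.
ω* = 2 / (1 + 0.05709) = 2 / 1.05709 ≈ 1.8920.
[ρ_SOR] ω* − 1 = 0.8920.

ω* = 1.8920, ρ_SOR = 0.8920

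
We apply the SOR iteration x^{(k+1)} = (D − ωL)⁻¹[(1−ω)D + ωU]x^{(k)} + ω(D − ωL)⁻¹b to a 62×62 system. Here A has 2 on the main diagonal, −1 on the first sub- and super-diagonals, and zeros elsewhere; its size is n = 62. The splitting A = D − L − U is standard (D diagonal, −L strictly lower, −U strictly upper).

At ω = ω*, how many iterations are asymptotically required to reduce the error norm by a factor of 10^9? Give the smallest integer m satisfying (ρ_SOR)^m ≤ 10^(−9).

B_J for the 62×62 system has eigenvalues cos(kπ/63); ρ_J = cos(π/63) = 0.9987569.
√(1 − cos²(π/63)) = sin(π/63) ≈ 0.0498459.
So ω* = 2/1.0498459 = 1.9050415 (Young).
ρ(B_{ω*}) = ω*−1 = 0.9050415
9·ln10 = 20.7233; −ln(0.9050415) = 0.0997745; m = ⌈20.7233/0.0997745⌉ = ⌈207.701⌉ = 208.

m = 208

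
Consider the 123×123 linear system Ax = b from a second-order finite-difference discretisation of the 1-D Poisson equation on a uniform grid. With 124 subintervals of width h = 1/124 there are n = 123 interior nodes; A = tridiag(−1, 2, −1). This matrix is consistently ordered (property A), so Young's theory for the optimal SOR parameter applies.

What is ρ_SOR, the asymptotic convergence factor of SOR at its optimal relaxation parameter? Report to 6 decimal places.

ρ_SOR = 0.950586

With n=123, ρ(Jacobi) = cos(π/124) = 0.999679.
√(1 − cos²(π/124)) = sin(π/124) ≈ 0.0253327.
Young: ω* = 2/(1+√(1−ρ_J²)) = 2/(1+0.0253327) = 2/1.0253327 = 1.950586.
ρ(B_{ω*}) = ω*−1 = 0.950586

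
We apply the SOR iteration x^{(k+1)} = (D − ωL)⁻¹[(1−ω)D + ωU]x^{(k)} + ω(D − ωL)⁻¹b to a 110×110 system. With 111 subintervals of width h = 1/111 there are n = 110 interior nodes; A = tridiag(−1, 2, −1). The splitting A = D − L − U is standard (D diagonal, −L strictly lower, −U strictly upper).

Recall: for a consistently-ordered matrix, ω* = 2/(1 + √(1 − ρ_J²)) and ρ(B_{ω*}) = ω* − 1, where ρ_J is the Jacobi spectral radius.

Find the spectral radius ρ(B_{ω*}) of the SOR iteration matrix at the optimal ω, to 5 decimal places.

n=110: λ(B_J) = 1 − λ(A)/2 = cos(kπ/111); k=1 gives ρ_J = 0.99960.
root = sin(π/111) = 0.028299  (since 1−cos² = sin²).
ω* = 2/(1+0.028299) = 1.94496
At ω = 1.94496 every |λ(B_ω)| = ω−1, so ρ_SOR = 0.94496.

ρ_SOR = 0.94496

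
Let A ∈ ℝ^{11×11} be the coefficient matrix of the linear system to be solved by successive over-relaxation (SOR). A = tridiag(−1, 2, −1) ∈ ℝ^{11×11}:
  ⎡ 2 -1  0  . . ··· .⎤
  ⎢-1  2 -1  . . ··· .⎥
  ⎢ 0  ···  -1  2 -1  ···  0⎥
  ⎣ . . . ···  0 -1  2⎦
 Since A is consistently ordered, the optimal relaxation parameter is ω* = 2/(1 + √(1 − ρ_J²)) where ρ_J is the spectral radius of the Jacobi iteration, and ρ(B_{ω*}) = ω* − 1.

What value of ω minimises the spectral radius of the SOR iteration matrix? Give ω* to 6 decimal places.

ω* = 1.588791

With n=11, ρ(Jacobi) = cos(π/12) = 0.965926.
1 − cos²(π/12) = sin²(π/12) ⇒ √(1−ρ_J²) = sin(π/12) = 0.2588190.
ω* = 2 / (1 + 0.2588190) = 2 / 1.2588190 ≈ 1.588791.
[ρ_SOR] ω* − 1 = 0.588791.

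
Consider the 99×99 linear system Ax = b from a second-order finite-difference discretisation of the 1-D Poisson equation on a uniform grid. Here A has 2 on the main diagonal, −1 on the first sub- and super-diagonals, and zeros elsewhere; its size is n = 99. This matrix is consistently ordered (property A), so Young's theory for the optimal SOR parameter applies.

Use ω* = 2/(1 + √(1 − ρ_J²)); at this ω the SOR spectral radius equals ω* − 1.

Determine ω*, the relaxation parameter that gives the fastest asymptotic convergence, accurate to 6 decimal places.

n=99: λ(B_J) = 1 − λ(A)/2 = cos(kπ/100); k=1 gives ρ_J = 0.999507.
√(1−ρ_J²) simplifies to sin(π/100) = 0.0314108.
ω* = 2/(1 + 0.0314108) = 2/1.0314108 = 1.939092.
Hence ρ(B_{ω*}) = 1.939092 − 1 = 0.939092.

ω* = 1.939092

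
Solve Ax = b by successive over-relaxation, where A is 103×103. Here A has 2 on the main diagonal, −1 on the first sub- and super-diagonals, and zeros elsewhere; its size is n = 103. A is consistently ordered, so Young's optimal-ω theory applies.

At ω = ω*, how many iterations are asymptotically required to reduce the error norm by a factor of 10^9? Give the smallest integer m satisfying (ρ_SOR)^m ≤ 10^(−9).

½·tridiag(1,0,1) at n=103: λ_k = cos(kπ/104); max |λ| at k=1 ⇒ ρ_J = cos(π/104) ≈ 0.9995438.
√(1 − cos²(π/104)) = sin(π/104) ≈ 0.0302030.
ω* = 2/(1 + 0.0302030) = 2/1.0302030 = 1.9413650.
ρ(B_{ω*}) = ω*−1 = 0.9413650
ρ_SOR^m ≤ 10^(−9) ⇔ m ≥ 9·ln10/(−ln 0.9413650) = 20.7233/0.0604243 = 342.963; m = ⌈342.963⌉ = 343.

m = 343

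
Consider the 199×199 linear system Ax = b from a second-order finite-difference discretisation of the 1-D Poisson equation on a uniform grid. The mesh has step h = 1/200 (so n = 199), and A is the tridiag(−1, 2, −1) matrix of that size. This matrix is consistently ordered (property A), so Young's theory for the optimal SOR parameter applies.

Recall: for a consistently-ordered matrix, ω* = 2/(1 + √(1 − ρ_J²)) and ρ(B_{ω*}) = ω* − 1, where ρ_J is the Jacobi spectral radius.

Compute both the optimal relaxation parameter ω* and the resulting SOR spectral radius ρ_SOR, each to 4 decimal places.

ω* = 1.9691, ρ_SOR = 0.9691

spectrum of D⁻¹(L+U) = {cos(kπ/200) : 1≤k≤199}; ρ_J = cos(π/200) = 0.9999.
1 − cos²(π/200) = sin²(π/200) ⇒ √(1−ρ_J²) = sin(π/200) = 0.01571.
ω* = 2/(1+0.01571) = 1.9691
ρ_SOR = ω* − 1 ≈ 0.9691.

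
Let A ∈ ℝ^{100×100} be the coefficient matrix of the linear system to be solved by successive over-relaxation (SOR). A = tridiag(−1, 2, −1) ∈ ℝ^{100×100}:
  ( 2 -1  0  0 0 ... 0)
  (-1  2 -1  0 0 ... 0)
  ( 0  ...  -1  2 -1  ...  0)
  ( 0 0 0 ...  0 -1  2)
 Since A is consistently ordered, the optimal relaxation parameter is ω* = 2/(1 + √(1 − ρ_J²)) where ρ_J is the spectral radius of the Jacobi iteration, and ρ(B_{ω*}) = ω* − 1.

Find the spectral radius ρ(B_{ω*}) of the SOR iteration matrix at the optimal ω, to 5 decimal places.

B_J for the 100×100 system has eigenvalues cos(kπ/101); ρ_J = cos(π/101) = 0.99952.
root = sin(π/101) = 0.031100  (since 1−cos² = sin²).
ω* = 2/(1 + 0.031100) = 2/1.031100 = 1.93968.
ρ_SOR = ω* − 1 = 1.93968 − 1 = 0.93968.

ρ_SOR = 0.93968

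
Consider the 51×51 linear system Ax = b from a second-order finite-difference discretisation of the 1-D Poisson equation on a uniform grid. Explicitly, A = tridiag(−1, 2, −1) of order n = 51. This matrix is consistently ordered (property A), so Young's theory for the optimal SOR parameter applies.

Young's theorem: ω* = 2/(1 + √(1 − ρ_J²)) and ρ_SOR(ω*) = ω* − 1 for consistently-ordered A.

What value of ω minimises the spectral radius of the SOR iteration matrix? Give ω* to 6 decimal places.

½·tridiag(1,0,1) at n=51: λ_k = cos(kπ/52); max |λ| at k=1 ⇒ ρ_J = cos(π/52) ≈ 0.998176.
√(1−ρ_J²) simplifies to sin(π/52) = 0.0603785.
[ω*] 2 ÷ (1 + 0.0603785) = 2 ÷ 1.0603785 = 1.886119.
Hence ρ(B_{ω*}) = 1.886119 − 1 = 0.886119.

ω* = 1.886119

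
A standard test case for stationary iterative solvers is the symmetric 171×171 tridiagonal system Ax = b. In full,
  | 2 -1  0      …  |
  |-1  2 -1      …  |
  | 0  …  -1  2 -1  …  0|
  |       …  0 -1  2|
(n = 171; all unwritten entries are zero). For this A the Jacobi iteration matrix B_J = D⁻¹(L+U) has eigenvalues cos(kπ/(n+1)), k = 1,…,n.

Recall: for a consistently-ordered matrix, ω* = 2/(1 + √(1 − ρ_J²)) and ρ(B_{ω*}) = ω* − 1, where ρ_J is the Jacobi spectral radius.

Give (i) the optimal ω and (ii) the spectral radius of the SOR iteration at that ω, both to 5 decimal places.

n=171: λ(B_J) = 1 − λ(A)/2 = cos(kπ/172); k=1 gives ρ_J = 0.99983.
√(1−ρ_J²) = |sin(π/172)| = 0.018264
[ω*] 2 ÷ (1 + 0.018264) = 2 ÷ 1.018264 = 1.96413.
[ρ_SOR] ω* − 1 = 0.96413.

ω* = 1.96413, ρ_SOR = 0.96413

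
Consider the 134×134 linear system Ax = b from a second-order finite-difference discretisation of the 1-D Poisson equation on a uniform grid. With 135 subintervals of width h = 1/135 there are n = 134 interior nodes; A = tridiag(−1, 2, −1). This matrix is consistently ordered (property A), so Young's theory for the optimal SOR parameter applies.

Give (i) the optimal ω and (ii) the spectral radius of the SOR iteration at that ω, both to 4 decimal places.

ω* = 1.9545, ρ_SOR = 0.9545

B_J for the 134×134 system has eigenvalues cos(kπ/135); ρ_J = cos(π/135) = 0.9997.
√(1−ρ_J²) simplifies to sin(π/135) = 0.02327.
[ω*] 2 ÷ (1 + 0.02327) = 2 ÷ 1.02327 = 1.9545.
Hence ρ(B_{ω*}) = 1.9545 − 1 = 0.9545.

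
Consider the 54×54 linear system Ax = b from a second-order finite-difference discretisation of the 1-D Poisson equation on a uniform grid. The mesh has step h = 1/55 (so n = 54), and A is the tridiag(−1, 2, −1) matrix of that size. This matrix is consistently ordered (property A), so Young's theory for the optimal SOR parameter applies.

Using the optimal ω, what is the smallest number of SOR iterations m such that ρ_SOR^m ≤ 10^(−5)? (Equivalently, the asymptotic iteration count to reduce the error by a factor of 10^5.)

½·tridiag(1,0,1) at n=54: λ_k = cos(kπ/55); max |λ| at k=1 ⇒ ρ_J = cos(π/55) ≈ 0.9983691.
1 − cos²(π/55) = sin²(π/55) ⇒ √(1−ρ_J²) = sin(π/55) = 0.0570888.
Young: ω* = 2/(1+√(1−ρ_J²)) = 2/(1+0.0570888) = 2/1.0570888 = 1.8919886.
At ω = 1.8919886 every |λ(B_ω)| = ω−1, so ρ_SOR = 0.8919886.
m ≥ 5·ln10 / (−ln 0.8919886) = 100.724; smallest integer m = 101.

m = 101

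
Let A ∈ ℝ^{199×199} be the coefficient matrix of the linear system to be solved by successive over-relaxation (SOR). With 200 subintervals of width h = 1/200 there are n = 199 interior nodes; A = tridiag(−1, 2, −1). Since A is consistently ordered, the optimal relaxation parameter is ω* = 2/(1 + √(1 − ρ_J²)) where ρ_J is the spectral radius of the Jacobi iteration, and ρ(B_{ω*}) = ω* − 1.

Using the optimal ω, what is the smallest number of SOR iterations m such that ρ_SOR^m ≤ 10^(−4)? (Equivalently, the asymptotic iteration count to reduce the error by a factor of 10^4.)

B_J for the 199×199 system has eigenvalues cos(kπ/200); ρ_J = cos(π/200) = 0.9998766.
root = sin(π/200) = 0.0157073  (since 1−cos² = sin²).
ω* = 2 / (1 + 0.0157073) = 2 / 1.0157073 ≈ 1.9690712.
At ω = 1.9690712 every |λ(B_ω)| = ω−1, so ρ_SOR = 0.9690712.
(0.9690712)^m ≤ 10^{−4}  ⇒  m·ln(0.9690712) ≤ −4·ln10  ⇒  m ≥ 293.162  ⇒  m = 294

m = 294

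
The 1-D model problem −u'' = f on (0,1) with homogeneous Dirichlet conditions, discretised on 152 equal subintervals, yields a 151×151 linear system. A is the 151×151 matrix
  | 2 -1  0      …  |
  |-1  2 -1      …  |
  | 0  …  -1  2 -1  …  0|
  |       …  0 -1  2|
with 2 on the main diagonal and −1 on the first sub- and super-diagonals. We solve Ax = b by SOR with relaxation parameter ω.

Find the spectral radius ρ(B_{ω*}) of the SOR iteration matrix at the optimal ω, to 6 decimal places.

spectrum of D⁻¹(L+U) = {cos(kπ/152) : 1≤k≤151}; ρ_J = cos(π/152) = 0.999786.
√(1 − cos²(π/152)) = sin(π/152) ≈ 0.0206669.
So ω* = 2/1.0206669 = 1.959503 (Young).
and ρ(B_{ω*}) = 1.959503 − 1 = 0.959503.

ρ_SOR = 0.959503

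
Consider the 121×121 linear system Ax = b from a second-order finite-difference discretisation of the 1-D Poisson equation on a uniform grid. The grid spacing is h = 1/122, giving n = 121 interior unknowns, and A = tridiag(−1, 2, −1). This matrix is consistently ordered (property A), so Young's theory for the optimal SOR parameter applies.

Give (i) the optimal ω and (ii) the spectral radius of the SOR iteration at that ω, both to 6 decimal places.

ω* = 1.949797, ρ_SOR = 0.949797

½·tridiag(1,0,1) at n=121: λ_k = cos(kπ/122); max |λ| at k=1 ⇒ ρ_J = cos(π/122) ≈ 0.999668.
√(1−ρ_J²) simplifies to sin(π/122) = 0.0257479.
[ω*] 2 ÷ (1 + 0.0257479) = 2 ÷ 1.0257479 = 1.949797.
At ω = 1.949797 every |λ(B_ω)| = ω−1, so ρ_SOR = 0.949797.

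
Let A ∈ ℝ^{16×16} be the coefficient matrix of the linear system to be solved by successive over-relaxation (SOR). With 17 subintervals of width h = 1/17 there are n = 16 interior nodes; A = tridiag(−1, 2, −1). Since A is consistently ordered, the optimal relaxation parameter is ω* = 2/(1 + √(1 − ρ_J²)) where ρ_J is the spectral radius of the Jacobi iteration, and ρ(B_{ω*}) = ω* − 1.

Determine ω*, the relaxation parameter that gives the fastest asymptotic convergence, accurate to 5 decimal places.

ω* = 1.68955

B_J for the 16×16 system has eigenvalues cos(kπ/17); ρ_J = cos(π/17) = 0.98297.
√(1 − cos²(π/17)) = sin(π/17) ≈ 0.183750.
So ω* = 2/1.183750 = 1.68955 (Young).
[ρ_SOR] ω* − 1 = 0.68955.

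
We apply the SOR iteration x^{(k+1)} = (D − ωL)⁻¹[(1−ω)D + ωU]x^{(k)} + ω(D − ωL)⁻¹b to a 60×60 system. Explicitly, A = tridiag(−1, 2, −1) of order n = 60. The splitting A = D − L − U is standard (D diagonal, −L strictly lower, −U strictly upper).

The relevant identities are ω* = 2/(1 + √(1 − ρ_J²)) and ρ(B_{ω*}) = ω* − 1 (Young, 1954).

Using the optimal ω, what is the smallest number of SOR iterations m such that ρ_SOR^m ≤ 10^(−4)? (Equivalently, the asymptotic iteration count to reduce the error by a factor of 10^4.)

m = 90

spectrum of D⁻¹(L+U) = {cos(kπ/61) : 1≤k≤60}; ρ_J = cos(π/61) = 0.9986741.
√(1−ρ_J²) = |sin(π/61)| = 0.0514788
ω* = 2/(1+0.0514788) = 1.9020830
ρ_SOR = ω* − 1 ≈ 0.9020830.
m ≥ 4·ln10 / (−ln 0.9020830) = 89.378; smallest integer m = 90.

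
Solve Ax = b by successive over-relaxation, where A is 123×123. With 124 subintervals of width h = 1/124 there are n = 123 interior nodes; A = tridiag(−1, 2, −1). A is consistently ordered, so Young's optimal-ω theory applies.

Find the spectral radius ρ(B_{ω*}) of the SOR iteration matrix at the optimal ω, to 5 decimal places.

ρ_SOR = 0.95059

½·tridiag(1,0,1) at n=123: λ_k = cos(kπ/124); max |λ| at k=1 ⇒ ρ_J = cos(π/124) ≈ 0.99968.
1 − cos²(π/124) = sin²(π/124) ⇒ √(1−ρ_J²) = sin(π/124) = 0.025333.
[ω*] 2 ÷ (1 + 0.025333) = 2 ÷ 1.025333 = 1.95059.
ρ_SOR = ω* − 1 = 1.95059 − 1 = 0.95059.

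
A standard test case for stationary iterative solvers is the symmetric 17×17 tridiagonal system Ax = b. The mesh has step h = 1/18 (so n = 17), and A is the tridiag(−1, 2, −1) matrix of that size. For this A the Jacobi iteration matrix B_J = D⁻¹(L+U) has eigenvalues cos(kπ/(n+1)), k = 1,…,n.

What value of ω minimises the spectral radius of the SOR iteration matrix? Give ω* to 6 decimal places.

spectrum of D⁻¹(L+U) = {cos(kπ/18) : 1≤k≤17}; ρ_J = cos(π/18) = 0.984808.
√(1−ρ_J²) simplifies to sin(π/18) = 0.1736482.
So ω* = 2/1.1736482 = 1.704088 (Young).
and ρ(B_{ω*}) = 1.704088 − 1 = 0.704088.

ω* = 1.704088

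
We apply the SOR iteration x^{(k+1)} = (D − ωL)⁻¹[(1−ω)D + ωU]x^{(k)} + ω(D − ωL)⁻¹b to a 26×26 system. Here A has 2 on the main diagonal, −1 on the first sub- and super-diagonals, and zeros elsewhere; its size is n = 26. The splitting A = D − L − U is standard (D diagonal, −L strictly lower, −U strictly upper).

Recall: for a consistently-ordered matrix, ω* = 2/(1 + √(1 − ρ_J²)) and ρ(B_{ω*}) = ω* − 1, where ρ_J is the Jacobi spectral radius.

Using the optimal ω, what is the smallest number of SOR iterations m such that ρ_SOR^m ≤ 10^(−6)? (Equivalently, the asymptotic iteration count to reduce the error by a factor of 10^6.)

B_J for the 26×26 system has eigenvalues cos(kπ/27); ρ_J = cos(π/27) = 0.9932384.
√(1 − cos²(π/27)) = sin(π/27) ≈ 0.1160929.
Then 2/(1+√(1−ρ_J²)) = 2/(1+0.1160929); ω* = 2/1.1160929 = 1.7919655.
and ρ(B_{ω*}) = 1.7919655 − 1 = 0.7919655.
Need (0.7919655)^m ≤ 10^(−6): m ≥ 6·ln10/|ln 0.7919655| = 13.8155/0.233237 = 59.234 ⇒ m = 60.

m = 60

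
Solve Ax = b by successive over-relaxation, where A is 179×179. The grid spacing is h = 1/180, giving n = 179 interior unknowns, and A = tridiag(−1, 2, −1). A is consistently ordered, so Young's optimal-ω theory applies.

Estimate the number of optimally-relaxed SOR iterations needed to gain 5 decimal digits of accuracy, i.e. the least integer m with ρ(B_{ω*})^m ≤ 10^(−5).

spectrum of D⁻¹(L+U) = {cos(kπ/180) : 1≤k≤179}; ρ_J = cos(π/180) = 0.9998477.
root = sin(π/180) = 0.0174524  (since 1−cos² = sin²).
Then 2/(1+√(1−ρ_J²)) = 2/(1+0.0174524); ω* = 2/1.0174524 = 1.9656939.
Hence ρ(B_{ω*}) = 1.9656939 − 1 = 0.9656939.
m ≥ 5·ln10 / (−ln 0.9656939) = 329.803; smallest integer m = 330.

m = 330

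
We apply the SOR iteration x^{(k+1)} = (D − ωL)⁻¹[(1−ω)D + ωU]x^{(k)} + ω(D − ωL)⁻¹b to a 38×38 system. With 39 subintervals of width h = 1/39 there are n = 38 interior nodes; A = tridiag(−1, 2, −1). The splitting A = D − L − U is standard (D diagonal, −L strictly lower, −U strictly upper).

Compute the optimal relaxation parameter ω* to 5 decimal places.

½·tridiag(1,0,1) at n=38: λ_k = cos(kπ/39); max |λ| at k=1 ⇒ ρ_J = cos(π/39) ≈ 0.99676.
√(1−ρ_J²) = |sin(π/39)| = 0.080467
Young: ω* = 2/(1+√(1−ρ_J²)) = 2/(1+0.080467) = 2/1.080467 = 1.85105.
ρ(B_{ω*}) = ω*−1 = 0.85105

ω* = 1.85105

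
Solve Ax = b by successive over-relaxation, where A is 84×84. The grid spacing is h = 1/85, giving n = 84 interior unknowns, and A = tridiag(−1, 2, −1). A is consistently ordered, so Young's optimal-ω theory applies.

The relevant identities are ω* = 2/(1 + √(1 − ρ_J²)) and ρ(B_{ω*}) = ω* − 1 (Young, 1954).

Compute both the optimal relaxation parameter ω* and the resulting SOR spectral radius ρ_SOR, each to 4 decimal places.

ω* = 1.9287, ρ_SOR = 0.9287

½·tridiag(1,0,1) at n=84: λ_k = cos(kπ/85); max |λ| at k=1 ⇒ ρ_J = cos(π/85) ≈ 0.9993.
root = sin(π/85) = 0.03695  (since 1−cos² = sin²).
ω* = 2 / (1 + 0.03695) = 2 / 1.03695 ≈ 1.9287.
At ω = 1.9287 every |λ(B_ω)| = ω−1, so ρ_SOR = 0.9287.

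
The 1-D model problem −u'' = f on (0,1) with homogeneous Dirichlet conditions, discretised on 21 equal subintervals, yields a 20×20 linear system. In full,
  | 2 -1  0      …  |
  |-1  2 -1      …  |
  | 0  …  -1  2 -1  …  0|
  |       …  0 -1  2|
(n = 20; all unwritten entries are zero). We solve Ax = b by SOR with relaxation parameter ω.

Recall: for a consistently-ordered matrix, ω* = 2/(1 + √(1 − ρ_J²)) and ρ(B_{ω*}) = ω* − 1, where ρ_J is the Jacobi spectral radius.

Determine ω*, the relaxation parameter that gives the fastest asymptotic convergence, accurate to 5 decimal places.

ω* = 1.74058

B_J for the 20×20 system has eigenvalues cos(kπ/21); ρ_J = cos(π/21) = 0.98883.
√(1−ρ_J²) simplifies to sin(π/21) = 0.149042.
So ω* = 2/1.149042 = 1.74058 (Young).
ρ(B_{ω*}) = ω*−1 = 0.74058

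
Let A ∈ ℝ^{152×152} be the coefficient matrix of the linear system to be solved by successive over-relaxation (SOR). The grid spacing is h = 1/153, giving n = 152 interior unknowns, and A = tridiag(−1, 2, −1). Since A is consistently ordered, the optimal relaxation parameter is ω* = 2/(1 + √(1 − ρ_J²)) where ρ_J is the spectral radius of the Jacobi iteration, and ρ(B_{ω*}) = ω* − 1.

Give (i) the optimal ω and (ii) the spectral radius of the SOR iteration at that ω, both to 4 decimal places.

B_J for the 152×152 system has eigenvalues cos(kπ/153); ρ_J = cos(π/153) = 0.9998.
1 − cos²(π/153) = sin²(π/153) ⇒ √(1−ρ_J²) = sin(π/153) = 0.02053.
ω* = 2/(1 + 0.02053) = 2/1.02053 = 1.9598.
and ρ(B_{ω*}) = 1.9598 − 1 = 0.9598.

ω* = 1.9598, ρ_SOR = 0.9598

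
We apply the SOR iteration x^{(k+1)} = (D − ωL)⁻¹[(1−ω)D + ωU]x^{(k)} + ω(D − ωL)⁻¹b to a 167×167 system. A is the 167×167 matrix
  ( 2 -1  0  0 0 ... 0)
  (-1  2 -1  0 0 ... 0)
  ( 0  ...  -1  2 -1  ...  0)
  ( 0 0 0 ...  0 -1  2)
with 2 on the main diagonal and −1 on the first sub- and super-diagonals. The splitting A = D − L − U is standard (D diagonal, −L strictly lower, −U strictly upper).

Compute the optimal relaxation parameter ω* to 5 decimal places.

ω* = 1.96329

spectrum of D⁻¹(L+U) = {cos(kπ/168) : 1≤k≤167}; ρ_J = cos(π/168) = 0.99983.
√(1 − cos²(π/168)) = sin(π/168) ≈ 0.018699.
So ω* = 2/1.018699 = 1.96329 (Young).
Hence ρ(B_{ω*}) = 1.96329 − 1 = 0.96329.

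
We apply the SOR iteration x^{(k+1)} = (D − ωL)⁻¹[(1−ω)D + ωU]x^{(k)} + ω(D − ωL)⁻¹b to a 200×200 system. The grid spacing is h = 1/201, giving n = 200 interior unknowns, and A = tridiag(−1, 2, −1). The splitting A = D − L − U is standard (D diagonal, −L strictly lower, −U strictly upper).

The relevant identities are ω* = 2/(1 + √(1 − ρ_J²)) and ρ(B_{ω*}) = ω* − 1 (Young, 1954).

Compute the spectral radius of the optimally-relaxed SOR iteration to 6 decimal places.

ρ_SOR = 0.969223

[ρ_J] n=200: ρ(B_J) = cos(π/(n+1)) = cos(π/201) = 0.999878.
1 − cos²(π/201) = sin²(π/201) ⇒ √(1−ρ_J²) = sin(π/201) = 0.0156292.
Young: ω* = 2/(1+√(1−ρ_J²)) = 2/(1+0.0156292) = 2/1.0156292 = 1.969223.
ρ(B_{ω*}) = ω*−1 = 0.969223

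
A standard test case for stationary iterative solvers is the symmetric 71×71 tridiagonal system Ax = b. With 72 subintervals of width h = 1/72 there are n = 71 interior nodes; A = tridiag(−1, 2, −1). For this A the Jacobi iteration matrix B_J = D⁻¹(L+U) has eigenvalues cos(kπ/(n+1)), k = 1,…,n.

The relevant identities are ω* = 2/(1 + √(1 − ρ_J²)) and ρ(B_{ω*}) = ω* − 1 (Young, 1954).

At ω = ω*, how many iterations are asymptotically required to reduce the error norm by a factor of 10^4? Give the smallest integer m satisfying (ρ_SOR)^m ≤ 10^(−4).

m = 106

B_J for the 71×71 system has eigenvalues cos(kπ/72); ρ_J = cos(π/72) = 0.9990482.
root = sin(π/72) = 0.0436194  (since 1−cos² = sin²).
ω* = 2 / (1 + 0.0436194) = 2 / 1.0436194 ≈ 1.9164075.
Hence ρ(B_{ω*}) = 1.9164075 − 1 = 0.9164075.
ρ_SOR^m ≤ 10^(−4) ⇔ m ≥ 4·ln10/(−ln 0.9164075) = 9.21034/0.0872941 = 105.509; m = ⌈105.509⌉ = 106.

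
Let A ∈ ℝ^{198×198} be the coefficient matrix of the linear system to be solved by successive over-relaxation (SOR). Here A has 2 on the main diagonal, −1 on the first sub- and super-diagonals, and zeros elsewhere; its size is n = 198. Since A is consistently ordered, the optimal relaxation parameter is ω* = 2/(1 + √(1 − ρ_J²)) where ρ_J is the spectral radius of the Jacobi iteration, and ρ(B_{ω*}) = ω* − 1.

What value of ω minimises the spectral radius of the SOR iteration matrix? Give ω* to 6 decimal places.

½·tridiag(1,0,1) at n=198: λ_k = cos(kπ/199); max |λ| at k=1 ⇒ ρ_J = cos(π/199) ≈ 0.999875.
root = sin(π/199) = 0.0157862  (since 1−cos² = sin²).
Then 2/(1+√(1−ρ_J²)) = 2/(1+0.0157862); ω* = 2/1.0157862 = 1.968918.
ρ(B_{ω*}) = ω*−1 = 0.968918

ω* = 1.968918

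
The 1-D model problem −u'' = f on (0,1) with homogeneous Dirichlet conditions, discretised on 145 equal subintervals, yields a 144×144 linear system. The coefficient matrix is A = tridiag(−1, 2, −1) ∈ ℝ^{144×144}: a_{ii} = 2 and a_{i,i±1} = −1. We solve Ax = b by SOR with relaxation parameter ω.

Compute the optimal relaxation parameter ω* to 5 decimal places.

ω* = 1.95759

ρ_J = max_k |cos(kπ/145)| = cos(π/145) = 0.99977
√(1−ρ_J²) = |sin(π/145)| = 0.021664
So ω* = 2/1.021664 = 1.95759 (Young).
[ρ_SOR] ω* − 1 = 0.95759.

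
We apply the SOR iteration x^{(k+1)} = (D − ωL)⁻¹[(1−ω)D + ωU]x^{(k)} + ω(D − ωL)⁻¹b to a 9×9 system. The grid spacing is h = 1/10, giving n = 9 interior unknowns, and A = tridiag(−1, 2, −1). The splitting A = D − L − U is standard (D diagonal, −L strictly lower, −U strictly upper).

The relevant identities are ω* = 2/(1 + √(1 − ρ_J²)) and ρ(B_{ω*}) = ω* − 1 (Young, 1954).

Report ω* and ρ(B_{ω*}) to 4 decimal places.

ω* = 1.5279, ρ_SOR = 0.5279

ρ_J = max_k |cos(kπ/10)| = cos(π/10) = 0.9511
√(1 − cos²(π/10)) = sin(π/10) ≈ 0.30902.
ω* = 2/(1+0.30902) = 1.5279
At ω = 1.5279 every |λ(B_ω)| = ω−1, so ρ_SOR = 0.5279.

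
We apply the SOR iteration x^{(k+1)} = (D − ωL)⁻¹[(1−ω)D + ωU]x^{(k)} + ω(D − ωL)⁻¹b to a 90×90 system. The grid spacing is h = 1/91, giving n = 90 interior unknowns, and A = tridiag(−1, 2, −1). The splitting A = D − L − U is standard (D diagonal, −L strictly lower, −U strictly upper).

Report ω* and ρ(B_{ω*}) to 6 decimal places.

[ρ_J] n=90: ρ(B_J) = cos(π/(n+1)) = cos(π/91) = 0.999404.
√(1−ρ_J²) simplifies to sin(π/91) = 0.0345161.
ω* = 2/(1+0.0345161) = 1.933271
ρ(B_{ω*}) = ω*−1 = 0.933271

ω* = 1.933271, ρ_SOR = 0.933271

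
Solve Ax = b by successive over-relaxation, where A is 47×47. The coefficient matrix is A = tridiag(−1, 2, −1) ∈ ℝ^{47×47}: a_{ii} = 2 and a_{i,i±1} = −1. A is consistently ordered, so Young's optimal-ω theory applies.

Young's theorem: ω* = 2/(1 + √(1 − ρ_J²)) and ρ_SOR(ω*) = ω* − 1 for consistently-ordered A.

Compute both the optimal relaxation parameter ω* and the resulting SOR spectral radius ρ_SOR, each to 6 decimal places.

spectrum of D⁻¹(L+U) = {cos(kπ/48) : 1≤k≤47}; ρ_J = cos(π/48) = 0.997859.
root = sin(π/48) = 0.0654031  (since 1−cos² = sin²).
Then 2/(1+√(1−ρ_J²)) = 2/(1+0.0654031); ω* = 2/1.0654031 = 1.877224.
Hence ρ(B_{ω*}) = 1.877224 − 1 = 0.877224.

ω* = 1.877224, ρ_SOR = 0.877224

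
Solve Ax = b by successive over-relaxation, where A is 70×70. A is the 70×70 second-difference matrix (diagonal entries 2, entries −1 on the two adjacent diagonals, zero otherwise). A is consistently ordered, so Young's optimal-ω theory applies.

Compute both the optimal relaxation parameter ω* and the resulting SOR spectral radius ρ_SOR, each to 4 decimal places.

With n=70, ρ(Jacobi) = cos(π/71) = 0.9990.
root = sin(π/71) = 0.04423  (since 1−cos² = sin²).
[ω*] 2 ÷ (1 + 0.04423) = 2 ÷ 1.04423 = 1.9153.
ρ_SOR = ω* − 1 ≈ 0.9153.

ω* = 1.9153, ρ_SOR = 0.9153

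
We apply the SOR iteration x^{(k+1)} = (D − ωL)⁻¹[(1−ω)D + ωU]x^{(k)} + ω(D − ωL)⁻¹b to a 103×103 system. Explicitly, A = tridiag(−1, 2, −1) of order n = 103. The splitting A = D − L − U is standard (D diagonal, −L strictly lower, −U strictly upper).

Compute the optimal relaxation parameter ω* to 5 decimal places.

ω* = 1.94136

[ρ_J] n=103: ρ(B_J) = cos(π/(n+1)) = cos(π/104) = 0.99954.
1 − cos²(π/104) = sin²(π/104) ⇒ √(1−ρ_J²) = sin(π/104) = 0.030203.
Young: ω* = 2/(1+√(1−ρ_J²)) = 2/(1+0.030203) = 2/1.030203 = 1.94136.
Hence ρ(B_{ω*}) = 1.94136 − 1 = 0.94136.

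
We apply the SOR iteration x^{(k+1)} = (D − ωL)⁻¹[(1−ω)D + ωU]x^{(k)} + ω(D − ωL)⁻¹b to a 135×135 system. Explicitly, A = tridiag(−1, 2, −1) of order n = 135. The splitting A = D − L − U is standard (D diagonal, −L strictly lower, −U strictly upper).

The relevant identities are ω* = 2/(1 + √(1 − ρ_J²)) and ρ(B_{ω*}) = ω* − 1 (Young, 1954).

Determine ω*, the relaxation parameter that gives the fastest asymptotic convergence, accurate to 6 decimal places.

ω* = 1.954847

ρ_J = max_k |cos(kπ/136)| = cos(π/136) = 0.999733
√(1−ρ_J²) = |sin(π/136)| = 0.0230979
ω* = 2/(1 + 0.0230979) = 2/1.0230979 = 1.954847.
ρ_SOR = ω* − 1 ≈ 0.954847.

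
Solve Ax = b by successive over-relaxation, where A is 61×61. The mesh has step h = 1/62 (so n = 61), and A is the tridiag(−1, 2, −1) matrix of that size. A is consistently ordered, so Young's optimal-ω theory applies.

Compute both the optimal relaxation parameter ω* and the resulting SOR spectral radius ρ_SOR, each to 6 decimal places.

ω* = 1.903585, ρ_SOR = 0.903585

spectrum of D⁻¹(L+U) = {cos(kπ/62) : 1≤k≤61}; ρ_J = cos(π/62) = 0.998717.
√(1−ρ_J²) = |sin(π/62)| = 0.0506492
[ω*] 2 ÷ (1 + 0.0506492) = 2 ÷ 1.0506492 = 1.903585.
At ω = 1.903585 every |λ(B_ω)| = ω−1, so ρ_SOR = 0.903585.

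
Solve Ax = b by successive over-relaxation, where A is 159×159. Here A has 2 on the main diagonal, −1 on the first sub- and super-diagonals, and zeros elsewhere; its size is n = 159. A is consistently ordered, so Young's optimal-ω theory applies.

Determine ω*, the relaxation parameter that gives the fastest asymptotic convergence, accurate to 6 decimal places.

[ρ_J] n=159: ρ(B_J) = cos(π/(n+1)) = cos(π/160) = 0.999807.
√(1 − cos²(π/160)) = sin(π/160) ≈ 0.0196337.
Young: ω* = 2/(1+√(1−ρ_J²)) = 2/(1+0.0196337) = 2/1.0196337 = 1.961489.
ρ(B_{ω*}) = ω*−1 = 0.961489

ω* = 1.961489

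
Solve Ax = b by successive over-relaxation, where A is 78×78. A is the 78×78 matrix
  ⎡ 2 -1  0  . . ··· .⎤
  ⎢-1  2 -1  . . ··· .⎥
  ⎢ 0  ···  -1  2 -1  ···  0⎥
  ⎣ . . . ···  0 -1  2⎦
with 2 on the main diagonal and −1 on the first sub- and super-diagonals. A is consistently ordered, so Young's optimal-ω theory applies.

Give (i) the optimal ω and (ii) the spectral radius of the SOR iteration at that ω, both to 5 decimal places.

ω* = 1.92353, ρ_SOR = 0.92353

n=78: λ(B_J) = 1 − λ(A)/2 = cos(kπ/79); k=1 gives ρ_J = 0.99921.
√(1−ρ_J²) = |sin(π/79)| = 0.039757
Young: ω* = 2/(1+√(1−ρ_J²)) = 2/(1+0.039757) = 2/1.039757 = 1.92353.
At ω = 1.92353 every |λ(B_ω)| = ω−1, so ρ_SOR = 0.92353.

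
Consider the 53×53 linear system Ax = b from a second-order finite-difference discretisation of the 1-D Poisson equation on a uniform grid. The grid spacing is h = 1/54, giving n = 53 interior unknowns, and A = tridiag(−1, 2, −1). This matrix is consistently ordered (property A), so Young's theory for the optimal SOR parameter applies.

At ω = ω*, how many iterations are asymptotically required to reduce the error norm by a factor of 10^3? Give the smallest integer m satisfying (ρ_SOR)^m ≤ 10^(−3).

spectrum of D⁻¹(L+U) = {cos(kπ/54) : 1≤k≤53}; ρ_J = cos(π/54) = 0.9983082.
√(1−ρ_J²) = |sin(π/54)| = 0.0581448
Young: ω* = 2/(1+√(1−ρ_J²)) = 2/(1+0.0581448) = 2/1.0581448 = 1.8901005.
At ω = 1.8901005 every |λ(B_ω)| = ω−1, so ρ_SOR = 0.8901005.
3·ln10 = 6.90776; −ln(0.8901005) = 0.116421; m = ⌈6.90776/0.116421⌉ = ⌈59.334⌉ = 60.

m = 60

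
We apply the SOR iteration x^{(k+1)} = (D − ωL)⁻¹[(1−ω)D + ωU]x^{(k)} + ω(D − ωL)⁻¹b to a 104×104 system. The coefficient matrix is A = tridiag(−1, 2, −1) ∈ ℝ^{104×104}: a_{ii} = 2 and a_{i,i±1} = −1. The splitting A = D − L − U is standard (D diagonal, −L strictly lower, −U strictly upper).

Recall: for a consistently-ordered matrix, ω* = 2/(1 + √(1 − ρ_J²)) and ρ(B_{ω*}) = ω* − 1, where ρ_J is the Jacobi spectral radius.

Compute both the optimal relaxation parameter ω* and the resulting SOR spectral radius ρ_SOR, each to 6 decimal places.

ρ_J = max_k |cos(kπ/105)| = cos(π/105) = 0.999552
√(1−ρ_J²) = |sin(π/105)| = 0.0299155
ω* = 2 / (1 + 0.0299155) = 2 / 1.0299155 ≈ 1.941907.
[ρ_SOR] ω* − 1 = 0.941907.

ω* = 1.941907, ρ_SOR = 0.941907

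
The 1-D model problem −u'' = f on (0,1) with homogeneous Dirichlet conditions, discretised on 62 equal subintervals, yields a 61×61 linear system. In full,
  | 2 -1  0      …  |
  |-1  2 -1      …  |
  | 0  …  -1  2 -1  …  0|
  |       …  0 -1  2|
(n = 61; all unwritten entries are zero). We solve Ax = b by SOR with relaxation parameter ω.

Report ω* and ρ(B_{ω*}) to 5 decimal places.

B_J for the 61×61 system has eigenvalues cos(kπ/62); ρ_J = cos(π/62) = 0.99872.
√(1−ρ_J²) simplifies to sin(π/62) = 0.050649.
Young: ω* = 2/(1+√(1−ρ_J²)) = 2/(1+0.050649) = 2/1.050649 = 1.90359.
[ρ_SOR] ω* − 1 = 0.90359.

ω* = 1.90359, ρ_SOR = 0.90359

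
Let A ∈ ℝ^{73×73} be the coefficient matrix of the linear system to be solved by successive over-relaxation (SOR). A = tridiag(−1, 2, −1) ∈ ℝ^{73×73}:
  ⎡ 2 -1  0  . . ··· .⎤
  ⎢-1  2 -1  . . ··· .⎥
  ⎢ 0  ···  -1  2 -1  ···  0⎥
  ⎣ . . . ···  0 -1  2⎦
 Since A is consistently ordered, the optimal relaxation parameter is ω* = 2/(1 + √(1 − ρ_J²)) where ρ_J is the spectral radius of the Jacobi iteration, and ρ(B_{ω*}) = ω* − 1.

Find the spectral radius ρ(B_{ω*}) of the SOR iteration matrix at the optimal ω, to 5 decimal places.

With n=73, ρ(Jacobi) = cos(π/74) = 0.99910.
√(1−ρ_J²) = |sin(π/74)| = 0.042441
ω* = 2/(1 + 0.042441) = 2/1.042441 = 1.91857.
Hence ρ(B_{ω*}) = 1.91857 − 1 = 0.91857.

ρ_SOR = 0.91857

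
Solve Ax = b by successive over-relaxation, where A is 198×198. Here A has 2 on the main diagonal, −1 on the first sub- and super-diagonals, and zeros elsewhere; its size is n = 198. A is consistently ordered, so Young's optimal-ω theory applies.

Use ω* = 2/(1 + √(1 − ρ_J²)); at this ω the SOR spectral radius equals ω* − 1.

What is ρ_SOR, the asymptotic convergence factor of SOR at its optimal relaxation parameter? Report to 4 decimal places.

spectrum of D⁻¹(L+U) = {cos(kπ/199) : 1≤k≤198}; ρ_J = cos(π/199) = 0.9999.
1 − cos²(π/199) = sin²(π/199) ⇒ √(1−ρ_J²) = sin(π/199) = 0.01579.
Young: ω* = 2/(1+√(1−ρ_J²)) = 2/(1+0.01579) = 2/1.01579 = 1.9689.
ρ_SOR = ω* − 1 ≈ 0.9689.

ρ_SOR = 0.9689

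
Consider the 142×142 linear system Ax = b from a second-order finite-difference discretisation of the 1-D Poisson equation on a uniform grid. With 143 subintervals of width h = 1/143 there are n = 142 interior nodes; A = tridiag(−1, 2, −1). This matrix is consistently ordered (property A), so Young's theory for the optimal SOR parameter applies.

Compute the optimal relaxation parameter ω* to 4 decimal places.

ω* = 1.9570

[ρ_J] n=142: ρ(B_J) = cos(π/(n+1)) = cos(π/143) = 0.9998.
√(1−ρ_J²) = |sin(π/143)| = 0.02197
So ω* = 2/1.02197 = 1.9570 (Young).
ρ_SOR = ω* − 1 = 1.9570 − 1 = 0.9570.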